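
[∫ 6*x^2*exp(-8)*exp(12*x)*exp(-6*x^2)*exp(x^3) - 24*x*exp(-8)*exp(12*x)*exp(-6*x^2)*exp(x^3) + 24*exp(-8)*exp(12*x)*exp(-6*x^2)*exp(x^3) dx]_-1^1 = -2*exp(-27) + 2*exp(-1)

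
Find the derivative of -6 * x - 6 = -6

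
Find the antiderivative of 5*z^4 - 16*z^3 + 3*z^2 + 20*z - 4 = z^5 - 4*z^4 + z^3 + 10*z^2 - 4*z + C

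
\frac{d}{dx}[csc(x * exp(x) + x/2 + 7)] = -(2*x*exp(x) + 2*exp(x) + 1)*cos(x*exp(x) + x/2 + 7)/(1 - cos(2*x*exp(x) + x + 14))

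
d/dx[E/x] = -E/x^2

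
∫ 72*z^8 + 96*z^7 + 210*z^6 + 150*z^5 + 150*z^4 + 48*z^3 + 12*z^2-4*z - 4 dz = 8*z^9 + 12*z^8 + 30*z^7 + 25*z^6 + 30*z^5 + 12*z^4 + 4*z^3 - 2*z^2 - 4*z + C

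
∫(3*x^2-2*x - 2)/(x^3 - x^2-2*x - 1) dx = log(-2*x^3 + 2*x^2 + 4*x + 2) + C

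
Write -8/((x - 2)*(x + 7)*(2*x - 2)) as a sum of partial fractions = -1/(18*(x + 7)) + 1/(2*(x - 1)) - 4/(9*(x - 2))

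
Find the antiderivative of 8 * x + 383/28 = 4*x^2 + 383*x/28 + C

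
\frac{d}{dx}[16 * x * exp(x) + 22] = 16*x*exp(x) + 16*exp(x)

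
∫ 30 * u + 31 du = 15*u^2 + 31*u + C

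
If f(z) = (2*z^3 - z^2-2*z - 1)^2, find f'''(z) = 480*z^3 - 240*z^2 - 168*z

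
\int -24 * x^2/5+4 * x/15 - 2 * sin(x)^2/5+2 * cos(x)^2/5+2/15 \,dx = -8*x^3/5 + 2*x^2/15 + 2*x/15 + sin(2*x)/5 + C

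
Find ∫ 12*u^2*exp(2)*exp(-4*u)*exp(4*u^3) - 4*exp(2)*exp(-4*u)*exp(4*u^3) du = exp(4*u^3 - 4*u + 2) + C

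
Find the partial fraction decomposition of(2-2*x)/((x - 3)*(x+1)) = -1/(x + 1) - 1/(x - 3)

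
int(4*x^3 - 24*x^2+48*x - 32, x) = x^4 - 8*x^3 + 24*x^2 - 32*x + C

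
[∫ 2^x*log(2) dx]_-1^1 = 3/2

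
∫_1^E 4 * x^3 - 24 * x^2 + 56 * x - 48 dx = -9 + ((-2 + E)^2 + 2)^2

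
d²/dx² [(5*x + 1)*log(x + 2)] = (5*x + 19)/(x^2 + 4*x + 4)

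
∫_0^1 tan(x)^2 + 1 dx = tan(1)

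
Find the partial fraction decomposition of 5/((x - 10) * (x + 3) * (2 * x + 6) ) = -5/(338*(x + 3)) - 5/(26*(x + 3)^2) + 5/(338*(x - 10))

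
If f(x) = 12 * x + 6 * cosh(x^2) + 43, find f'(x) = 12*x*sinh(x^2) + 12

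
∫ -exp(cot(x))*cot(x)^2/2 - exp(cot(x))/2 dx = exp(cot(x))/2 + C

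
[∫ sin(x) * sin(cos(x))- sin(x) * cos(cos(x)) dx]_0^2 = -sin(1) - cos(1) + sin(cos(2)) + cos(cos(2))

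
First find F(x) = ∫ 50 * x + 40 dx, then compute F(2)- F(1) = 115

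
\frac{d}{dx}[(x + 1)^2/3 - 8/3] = 2*x/3 + 2/3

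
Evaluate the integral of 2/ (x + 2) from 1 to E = -2*log(3) + 2*log(2 + E)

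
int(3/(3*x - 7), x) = log(7 - 3*x) + C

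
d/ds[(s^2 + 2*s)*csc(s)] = (-s^2*cos(s)/sin(s) + 2*s - 2*s*cos(s)/sin(s) + 2)/sin(s)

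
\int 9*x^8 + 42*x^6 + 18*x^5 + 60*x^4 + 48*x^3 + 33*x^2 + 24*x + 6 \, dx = x^9 + 6*x^7 + 3*x^6 + 12*x^5 + 12*x^4 + 11*x^3 + 12*x^2 + 6*x + C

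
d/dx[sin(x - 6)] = cos(x - 6)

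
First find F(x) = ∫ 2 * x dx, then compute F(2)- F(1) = 3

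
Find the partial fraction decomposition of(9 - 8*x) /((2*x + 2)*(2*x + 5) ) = -29/(3*(2*x + 5)) + 17/(6*(x + 1))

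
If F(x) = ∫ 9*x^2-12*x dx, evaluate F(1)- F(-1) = 6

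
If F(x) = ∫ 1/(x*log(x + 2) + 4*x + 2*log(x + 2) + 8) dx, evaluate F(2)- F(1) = -log(log(3) + 4) + log(log(4) + 4)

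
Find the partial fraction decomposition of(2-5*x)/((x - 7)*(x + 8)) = -14/(5*(x + 8)) - 11/(5*(x - 7))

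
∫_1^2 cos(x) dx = -sin(1) + sin(2)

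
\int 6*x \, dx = 3*x^2 + C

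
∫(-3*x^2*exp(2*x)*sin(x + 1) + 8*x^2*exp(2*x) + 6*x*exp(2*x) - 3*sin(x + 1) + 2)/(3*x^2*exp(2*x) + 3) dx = 2*x/3 + log(x^2*exp(2*x) + 1) + cos(x + 1) + C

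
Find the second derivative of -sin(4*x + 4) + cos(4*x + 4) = 16*sin(4*x + 4) - 16*cos(4*x + 4)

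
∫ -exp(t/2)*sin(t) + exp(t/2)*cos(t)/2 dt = exp(t/2)*cos(t) + C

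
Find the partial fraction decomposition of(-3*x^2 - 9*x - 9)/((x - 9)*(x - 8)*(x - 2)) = -13/(14*(x - 2)) + 91/(2*(x - 8)) - 333/(7*(x - 9))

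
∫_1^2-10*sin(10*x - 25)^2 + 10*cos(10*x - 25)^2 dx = sin(30)/2 - sin(10)/2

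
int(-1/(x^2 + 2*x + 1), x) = 1/(x + 1) + C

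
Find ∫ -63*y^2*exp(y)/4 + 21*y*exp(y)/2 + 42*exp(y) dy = 21*y*(8 - 3*y)*exp(y)/4 + C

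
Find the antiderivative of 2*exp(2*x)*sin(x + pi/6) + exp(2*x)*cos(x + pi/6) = exp(2*x)*sin(x + pi/6) + C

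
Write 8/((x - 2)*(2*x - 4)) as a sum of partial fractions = 4/(x - 2)^2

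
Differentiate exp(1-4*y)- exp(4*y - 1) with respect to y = (-4*exp(8*y - 2) - 4)*exp(1 - 4*y)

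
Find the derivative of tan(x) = cos(x)^(-2)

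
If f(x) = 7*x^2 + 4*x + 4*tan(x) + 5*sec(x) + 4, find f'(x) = 14*x + 4*tan(x)^2 + 5*tan(x)*sec(x) + 8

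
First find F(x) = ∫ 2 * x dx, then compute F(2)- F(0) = 4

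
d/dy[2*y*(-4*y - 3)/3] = -16*y/3 - 2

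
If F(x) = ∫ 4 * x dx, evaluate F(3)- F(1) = 16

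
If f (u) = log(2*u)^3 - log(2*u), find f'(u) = (3*log(u)^2 + 6*log(2)*log(u) - 1 + 3*log(2)^2)/u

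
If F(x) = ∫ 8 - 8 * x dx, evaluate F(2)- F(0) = 0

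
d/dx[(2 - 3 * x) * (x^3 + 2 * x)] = -12*x^3 + 6*x^2 - 12*x + 4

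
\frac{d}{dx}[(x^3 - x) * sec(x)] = (x^3*sin(x)/cos(x) + 3*x^2 - x*sin(x)/cos(x) - 1)/cos(x)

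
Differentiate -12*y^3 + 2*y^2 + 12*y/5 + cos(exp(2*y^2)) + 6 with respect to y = -36*y^2 - 4*y*exp(2*y^2)*sin(exp(2*y^2)) + 4*y + 12/5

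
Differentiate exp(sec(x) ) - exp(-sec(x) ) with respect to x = (exp(2/cos(x)) + 1)*exp(-sec(x))*sin(x)/cos(x)^2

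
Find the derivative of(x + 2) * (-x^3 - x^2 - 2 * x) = -4*x^3 - 9*x^2 - 8*x - 4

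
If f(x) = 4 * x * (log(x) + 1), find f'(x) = 4*log(x) + 8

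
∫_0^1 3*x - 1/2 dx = 1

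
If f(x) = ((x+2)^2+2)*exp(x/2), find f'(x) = x^2*exp(x/2)/2 + 4*x*exp(x/2) + 7*exp(x/2)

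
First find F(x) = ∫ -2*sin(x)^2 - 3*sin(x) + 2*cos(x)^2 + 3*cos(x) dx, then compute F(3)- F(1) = -3*sqrt(2)*sin(pi/4 + 1) + 3*sqrt(2)*sin(pi/4 + 3) - sin(2) + sin(6)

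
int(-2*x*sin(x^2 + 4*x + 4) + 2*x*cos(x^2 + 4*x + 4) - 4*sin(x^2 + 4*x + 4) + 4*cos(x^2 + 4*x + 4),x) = sin((x + 2)^2) + cos((x + 2)^2) + C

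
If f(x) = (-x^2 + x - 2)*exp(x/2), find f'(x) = -x^2*exp(x/2)/2 - 3*x*exp(x/2)/2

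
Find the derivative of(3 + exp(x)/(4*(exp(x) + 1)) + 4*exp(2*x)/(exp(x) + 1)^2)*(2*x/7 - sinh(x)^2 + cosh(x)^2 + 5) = (66*x*exp(2*x) + 2*x*exp(x) + 58*exp(3*x) + 1494*exp(2*x) + 116*exp(x) + 24)/(28*exp(3*x) + 84*exp(2*x) + 84*exp(x) + 28)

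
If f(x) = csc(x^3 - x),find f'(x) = (1 - 3*x^2)*cos(x*(x^2 - 1))/sin(x*(x^2 - 1))^2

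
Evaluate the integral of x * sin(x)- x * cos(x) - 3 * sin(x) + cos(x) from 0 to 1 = -2 + cos(1) + sin(1)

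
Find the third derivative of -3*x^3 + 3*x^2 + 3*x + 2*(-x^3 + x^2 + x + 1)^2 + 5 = 240*x^3 - 240*x^2 - 48*x - 18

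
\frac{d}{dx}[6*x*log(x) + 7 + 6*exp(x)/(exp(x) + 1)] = (6*exp(2*x)*log(x) + 6*exp(2*x) + 12*exp(x)*log(x) + 18*exp(x) + 6*log(x) + 6)/(exp(2*x) + 2*exp(x) + 1)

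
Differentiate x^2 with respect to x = 2*x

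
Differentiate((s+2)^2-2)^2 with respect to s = 4*s^3 + 24*s^2 + 40*s + 16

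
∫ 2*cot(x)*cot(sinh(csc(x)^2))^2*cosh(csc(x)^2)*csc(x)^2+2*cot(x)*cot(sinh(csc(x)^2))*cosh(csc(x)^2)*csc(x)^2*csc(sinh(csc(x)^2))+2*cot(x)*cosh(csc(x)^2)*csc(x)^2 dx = cot(sinh(csc(x)^2)) + csc(sinh(csc(x)^2)) + C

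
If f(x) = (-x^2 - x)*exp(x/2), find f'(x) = -x^2*exp(x/2)/2 - 5*x*exp(x/2)/2 - exp(x/2)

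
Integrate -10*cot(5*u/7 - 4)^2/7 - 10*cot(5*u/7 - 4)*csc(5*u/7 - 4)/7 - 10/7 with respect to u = 2*cot(5*u/7 - 4) + 2*csc(5*u/7 - 4) + C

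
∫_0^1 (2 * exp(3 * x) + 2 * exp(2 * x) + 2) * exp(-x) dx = (2 + E)*(E - exp(-1))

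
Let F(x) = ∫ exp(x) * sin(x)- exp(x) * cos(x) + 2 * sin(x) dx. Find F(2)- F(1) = (2 + E)*cos(1) - (2 + exp(2))*cos(2)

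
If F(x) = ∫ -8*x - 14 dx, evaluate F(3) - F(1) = -60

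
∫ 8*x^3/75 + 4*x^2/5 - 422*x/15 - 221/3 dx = 2*x^4/75 + 4*x^3/15 - 211*x^2/15 - 221*x/3 + C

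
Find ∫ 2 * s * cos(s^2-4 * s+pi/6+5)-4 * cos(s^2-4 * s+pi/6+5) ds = sin((s - 2)^2 + pi/6 + 1) + C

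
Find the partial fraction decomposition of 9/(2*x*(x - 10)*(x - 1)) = -1/(2*(x - 1)) + 1/(20*(x - 10)) + 9/(20*x)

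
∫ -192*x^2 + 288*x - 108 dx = -64*x^3 + 144*x^2 - 108*x + C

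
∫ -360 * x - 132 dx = -180*x^2 - 132*x + C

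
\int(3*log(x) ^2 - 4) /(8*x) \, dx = (log(x)^2 - 4)*log(x)/8 + C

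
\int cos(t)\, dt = sin(t) + C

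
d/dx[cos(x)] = -sin(x)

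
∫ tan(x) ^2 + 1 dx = tan(x) + C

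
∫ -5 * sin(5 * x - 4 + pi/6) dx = cos(5*x - 4 + pi/6) + C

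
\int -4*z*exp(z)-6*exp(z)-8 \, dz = -2*(2*z + 1)*(exp(z) + 2) + C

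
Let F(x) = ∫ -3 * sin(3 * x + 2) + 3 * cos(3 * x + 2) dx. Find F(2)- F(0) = -sin(2) + cos(8) - cos(2) + sin(8)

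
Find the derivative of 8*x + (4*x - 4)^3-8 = 192*x^2 - 384*x + 200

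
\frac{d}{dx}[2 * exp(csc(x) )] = -2*exp(csc(x))*cot(x)*csc(x)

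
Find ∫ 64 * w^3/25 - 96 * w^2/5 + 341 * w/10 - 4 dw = 16*w^4/25 - 32*w^3/5 + 341*w^2/20 - 4*w + C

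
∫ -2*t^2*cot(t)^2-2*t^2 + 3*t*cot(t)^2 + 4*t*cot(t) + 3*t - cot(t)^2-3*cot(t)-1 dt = (2*t^2 - 3*t + 1)*cot(t) + C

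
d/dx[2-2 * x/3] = -2/3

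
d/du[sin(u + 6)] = cos(u + 6)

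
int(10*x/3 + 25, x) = 5*x^2/3 + 25*x + C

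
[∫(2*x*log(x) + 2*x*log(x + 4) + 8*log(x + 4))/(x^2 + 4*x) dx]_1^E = 2*log(E + 4)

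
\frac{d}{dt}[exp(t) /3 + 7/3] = exp(t)/3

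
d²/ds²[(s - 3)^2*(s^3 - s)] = 20*s^3 - 72*s^2 + 48*s + 12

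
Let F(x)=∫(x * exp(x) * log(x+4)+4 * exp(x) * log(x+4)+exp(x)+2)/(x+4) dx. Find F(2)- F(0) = -6*log(2) + (2 + exp(2))*log(6)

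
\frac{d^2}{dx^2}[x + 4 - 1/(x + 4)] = -2/(x^3 + 12*x^2 + 48*x + 64)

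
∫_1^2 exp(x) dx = -E + exp(2)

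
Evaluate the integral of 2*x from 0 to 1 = 1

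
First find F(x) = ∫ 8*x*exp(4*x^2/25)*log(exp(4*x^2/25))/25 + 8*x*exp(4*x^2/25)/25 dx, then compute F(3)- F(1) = -4*exp(4/25)/25 + 36*exp(36/25)/25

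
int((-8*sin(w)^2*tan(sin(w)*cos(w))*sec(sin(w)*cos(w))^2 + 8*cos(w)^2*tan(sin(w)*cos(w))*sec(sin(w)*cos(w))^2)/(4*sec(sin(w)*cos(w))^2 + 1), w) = log(4*sec(sin(2*w)/2)^2 + 1) + C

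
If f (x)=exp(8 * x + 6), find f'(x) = 8*exp(8*x + 6)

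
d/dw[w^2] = 2*w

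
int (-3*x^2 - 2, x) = -x^3 - 2*x + C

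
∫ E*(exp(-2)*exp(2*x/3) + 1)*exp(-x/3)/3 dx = 2*sinh(x/3 - 1) + C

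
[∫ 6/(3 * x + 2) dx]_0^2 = 4*log(2)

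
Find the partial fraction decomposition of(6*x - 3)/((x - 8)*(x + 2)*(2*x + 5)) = -24/(7*(2*x + 5)) + 3/(2*(x + 2)) + 3/(14*(x - 8))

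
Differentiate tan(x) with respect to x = cos(x)^(-2)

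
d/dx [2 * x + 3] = 2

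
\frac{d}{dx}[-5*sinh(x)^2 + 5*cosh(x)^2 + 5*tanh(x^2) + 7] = 10*x/cosh(x^2)^2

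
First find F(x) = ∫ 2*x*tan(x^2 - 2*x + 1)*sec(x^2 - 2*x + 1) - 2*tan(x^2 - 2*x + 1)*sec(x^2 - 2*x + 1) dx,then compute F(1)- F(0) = 1 - sec(1)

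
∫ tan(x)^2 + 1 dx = tan(x) + C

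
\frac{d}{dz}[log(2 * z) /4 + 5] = 1/(4*z)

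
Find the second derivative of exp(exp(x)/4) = exp(x + exp(x)/4)/4 + exp(2*x + exp(x)/4)/16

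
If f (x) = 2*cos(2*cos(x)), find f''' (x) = -16*sin(x)^3*sin(2*cos(x)) - 4*sin(x)*sin(2*cos(x)) - 24*sin(x)*cos(x)*cos(2*cos(x))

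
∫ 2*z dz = z^2 + C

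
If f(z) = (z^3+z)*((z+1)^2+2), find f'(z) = 5*z^4 + 8*z^3 + 12*z^2 + 4*z + 3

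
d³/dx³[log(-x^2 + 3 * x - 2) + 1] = (4*x^3 - 18*x^2 + 30*x - 18)/(x^6 - 9*x^5 + 33*x^4 - 63*x^3 + 66*x^2 - 36*x + 8)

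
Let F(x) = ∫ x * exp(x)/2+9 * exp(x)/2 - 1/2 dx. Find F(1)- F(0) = -9/2 + 9*E/2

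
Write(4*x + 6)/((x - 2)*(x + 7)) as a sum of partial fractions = 22/(9*(x + 7)) + 14/(9*(x - 2))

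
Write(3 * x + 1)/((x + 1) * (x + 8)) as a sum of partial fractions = 23/(7*(x + 8)) - 2/(7*(x + 1))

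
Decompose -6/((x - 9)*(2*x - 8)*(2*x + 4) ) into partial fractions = -1/(44*(x + 2)) + 1/(20*(x - 4)) - 3/(110*(x - 9))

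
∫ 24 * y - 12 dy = 12*y^2 - 12*y + C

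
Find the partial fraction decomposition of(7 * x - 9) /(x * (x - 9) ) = 6/(x - 9) + 1/x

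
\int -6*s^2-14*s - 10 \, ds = -2*s^3 - 7*s^2 - 10*s + C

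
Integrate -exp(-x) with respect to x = exp(-x) + C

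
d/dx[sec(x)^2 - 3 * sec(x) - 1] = (-3 + 2/cos(x))*sin(x)/cos(x)^2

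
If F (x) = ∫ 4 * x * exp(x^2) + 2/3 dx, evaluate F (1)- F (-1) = 4/3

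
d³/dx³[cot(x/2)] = -3*cot(x/2)^4/4 - cot(x/2)^2 - 1/4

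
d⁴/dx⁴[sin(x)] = sin(x)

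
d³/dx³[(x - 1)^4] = 24*x - 24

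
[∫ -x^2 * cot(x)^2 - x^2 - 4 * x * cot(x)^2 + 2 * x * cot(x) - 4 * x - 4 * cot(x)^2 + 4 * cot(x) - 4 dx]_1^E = (2 + E)^2*cot(E) - 9*cot(1)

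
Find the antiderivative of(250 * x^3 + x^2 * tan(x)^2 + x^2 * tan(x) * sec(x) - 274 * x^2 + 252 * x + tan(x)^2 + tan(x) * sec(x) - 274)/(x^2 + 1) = 125*x^2 - 275*x + log(x^2 + 1) + tan(x) + sec(x) + C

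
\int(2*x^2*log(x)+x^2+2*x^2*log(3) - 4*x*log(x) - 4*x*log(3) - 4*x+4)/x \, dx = (x - 2)^2*log(3*x) + C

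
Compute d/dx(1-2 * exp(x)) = -2*exp(x)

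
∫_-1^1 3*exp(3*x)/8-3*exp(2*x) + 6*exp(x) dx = (-2 + E/2)^3 - (-2 + exp(-1)/2)^3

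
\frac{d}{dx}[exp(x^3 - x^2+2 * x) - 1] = 3*x^2*exp(x^3 - x^2 + 2*x) - 2*x*exp(x^3 - x^2 + 2*x) + 2*exp(x^3 - x^2 + 2*x)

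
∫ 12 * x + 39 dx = 6*x^2 + 39*x + C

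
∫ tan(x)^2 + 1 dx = tan(x) + C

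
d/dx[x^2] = 2*x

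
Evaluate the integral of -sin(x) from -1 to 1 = 0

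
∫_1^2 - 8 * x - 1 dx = -13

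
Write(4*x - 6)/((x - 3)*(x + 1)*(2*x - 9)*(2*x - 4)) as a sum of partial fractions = 16/(55*(2*x - 9)) + 5/(132*(x + 1)) + 1/(15*(x - 2)) - 1/(4*(x - 3))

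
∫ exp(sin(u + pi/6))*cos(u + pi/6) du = exp(sin(u + pi/6)) + C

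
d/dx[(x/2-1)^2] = x/2 - 1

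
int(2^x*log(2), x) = 2^x + C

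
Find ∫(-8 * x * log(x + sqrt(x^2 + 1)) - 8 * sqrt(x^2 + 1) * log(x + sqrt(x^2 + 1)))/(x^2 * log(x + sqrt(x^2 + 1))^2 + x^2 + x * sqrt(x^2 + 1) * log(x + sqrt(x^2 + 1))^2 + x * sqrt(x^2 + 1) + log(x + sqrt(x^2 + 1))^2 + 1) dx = -4*log(log(x + sqrt(x^2 + 1))^2 + 1) + C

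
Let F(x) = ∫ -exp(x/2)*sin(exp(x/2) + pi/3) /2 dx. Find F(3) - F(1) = cos(pi/3 + exp(3/2)) - cos(pi/3 + exp(1/2))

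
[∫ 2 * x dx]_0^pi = pi^2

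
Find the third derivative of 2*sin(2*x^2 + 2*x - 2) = -128*x^3*cos(2*(x^2 + x - 1)) - 192*x^2*cos(2*(x^2 + x - 1)) - 96*x*sin(2*(x^2 + x - 1)) - 96*x*cos(2*(x^2 + x - 1)) - 48*sin(2*(x^2 + x - 1)) - 16*cos(2*(x^2 + x - 1))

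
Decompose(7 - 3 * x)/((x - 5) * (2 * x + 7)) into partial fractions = -35/(17*(2*x + 7)) - 8/(17*(x - 5))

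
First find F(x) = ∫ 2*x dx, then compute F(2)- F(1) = 3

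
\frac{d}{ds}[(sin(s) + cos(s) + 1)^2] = 2*cos(2*s) + 2*sqrt(2)*cos(s + pi/4)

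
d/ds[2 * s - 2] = 2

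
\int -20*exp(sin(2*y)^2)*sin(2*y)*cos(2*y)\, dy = -5*exp(sin(2*y)^2) + C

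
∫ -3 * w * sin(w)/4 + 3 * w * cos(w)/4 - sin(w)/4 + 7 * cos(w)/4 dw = sqrt(2)*(3*w + 4)*sin(w + pi/4)/4 + C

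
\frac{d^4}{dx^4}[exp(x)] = exp(x)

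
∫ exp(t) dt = exp(t) + C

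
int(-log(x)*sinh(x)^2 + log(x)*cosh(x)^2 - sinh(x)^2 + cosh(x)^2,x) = x*log(x) + C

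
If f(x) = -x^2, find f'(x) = -2*x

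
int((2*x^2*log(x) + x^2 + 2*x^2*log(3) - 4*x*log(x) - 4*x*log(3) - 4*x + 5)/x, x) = ((x - 2)^2 + 1)*log(3*x) + C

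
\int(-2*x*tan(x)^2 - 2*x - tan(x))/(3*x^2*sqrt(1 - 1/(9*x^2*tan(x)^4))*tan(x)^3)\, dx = acsc(3*x*tan(x)^2) + C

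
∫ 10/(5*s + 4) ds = 2*log(5*s + 4) + C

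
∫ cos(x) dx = sin(x) + C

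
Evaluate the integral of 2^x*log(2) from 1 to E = -2 + 2^E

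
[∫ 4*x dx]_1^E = -2 + 2*exp(2)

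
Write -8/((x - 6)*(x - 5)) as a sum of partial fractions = 8/(x - 5) - 8/(x - 6)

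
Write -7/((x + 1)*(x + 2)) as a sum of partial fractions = 7/(x + 2) - 7/(x + 1)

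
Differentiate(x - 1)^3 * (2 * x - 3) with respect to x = 8*x^3 - 27*x^2 + 30*x - 11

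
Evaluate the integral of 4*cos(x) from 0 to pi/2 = 4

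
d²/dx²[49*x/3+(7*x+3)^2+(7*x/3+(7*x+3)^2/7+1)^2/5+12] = 588*x^2/5 + 140*x + 6236/45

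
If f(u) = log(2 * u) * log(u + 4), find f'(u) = (u*log(u) + u*log(u + 4) + u*log(2) + 4*log(u + 4))/(u^2 + 4*u)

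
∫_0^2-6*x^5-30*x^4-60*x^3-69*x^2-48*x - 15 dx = -806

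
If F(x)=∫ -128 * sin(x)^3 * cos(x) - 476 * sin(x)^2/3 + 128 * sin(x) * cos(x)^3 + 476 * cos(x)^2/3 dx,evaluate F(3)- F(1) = -238*sin(2)/3 + 238*sin(6)/3 - 8*cos(12) + 8*cos(4)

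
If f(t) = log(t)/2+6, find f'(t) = 1/(2*t)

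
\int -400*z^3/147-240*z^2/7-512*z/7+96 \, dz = -100*z^4/147 - 80*z^3/7 - 256*z^2/7 + 96*z + C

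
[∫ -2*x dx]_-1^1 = 0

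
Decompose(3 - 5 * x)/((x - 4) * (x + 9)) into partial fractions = -48/(13*(x + 9)) - 17/(13*(x - 4))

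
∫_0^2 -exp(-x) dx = -1 + exp(-2)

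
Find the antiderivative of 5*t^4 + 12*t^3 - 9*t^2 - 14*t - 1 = t^5 + 3*t^4 - 3*t^3 - 7*t^2 - t + C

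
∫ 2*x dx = x^2 + C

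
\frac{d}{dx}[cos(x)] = -sin(x)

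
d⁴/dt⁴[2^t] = 2^t*log(2)^4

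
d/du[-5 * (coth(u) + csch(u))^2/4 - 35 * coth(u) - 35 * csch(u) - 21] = (5*sinh(u) + 70*cosh(u) + 70 + 10/tanh(u) + 10/sinh(u))/(2*sinh(u)^2)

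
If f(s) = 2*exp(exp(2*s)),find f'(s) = 4*exp(2*s + exp(2*s))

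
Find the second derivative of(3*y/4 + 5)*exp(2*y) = 3*y*exp(2*y) + 23*exp(2*y)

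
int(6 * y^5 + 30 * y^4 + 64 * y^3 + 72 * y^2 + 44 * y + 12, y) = y^6 + 6*y^5 + 16*y^4 + 24*y^3 + 22*y^2 + 12*y + C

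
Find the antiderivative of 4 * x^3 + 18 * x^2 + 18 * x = x^4 + 6*x^3 + 9*x^2 + C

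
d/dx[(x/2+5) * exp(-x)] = (-x - 9)*exp(-x)/2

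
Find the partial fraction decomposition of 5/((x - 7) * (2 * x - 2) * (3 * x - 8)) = -9/(26*(3*x - 8)) + 1/(12*(x - 1)) + 5/(156*(x - 7))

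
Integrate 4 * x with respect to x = 2*x^2 + C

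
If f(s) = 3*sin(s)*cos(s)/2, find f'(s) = 3*cos(2*s)/2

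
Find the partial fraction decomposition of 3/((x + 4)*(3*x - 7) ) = 9/(19*(3*x - 7)) - 3/(19*(x + 4))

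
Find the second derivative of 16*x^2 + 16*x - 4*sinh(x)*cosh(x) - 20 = 32 - 8*sinh(2*x)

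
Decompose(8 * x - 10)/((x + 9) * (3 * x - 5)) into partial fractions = 5/(16*(3*x - 5)) + 41/(16*(x + 9))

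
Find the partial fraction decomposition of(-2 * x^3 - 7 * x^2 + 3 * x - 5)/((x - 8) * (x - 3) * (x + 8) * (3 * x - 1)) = -131/(4600*(3*x - 1)) - 547/(4400*(x + 8)) + 113/(440*(x - 3)) - 1453/(1840*(x - 8))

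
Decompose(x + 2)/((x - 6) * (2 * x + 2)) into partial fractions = -1/(14*(x + 1)) + 4/(7*(x - 6))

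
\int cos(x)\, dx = sin(x) + C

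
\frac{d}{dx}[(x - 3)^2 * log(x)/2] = (2*x^2*log(x) + x^2 - 6*x*log(x) - 6*x + 9)/(2*x)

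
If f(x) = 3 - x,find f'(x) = -1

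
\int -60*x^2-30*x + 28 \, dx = -20*x^3 - 15*x^2 + 28*x + C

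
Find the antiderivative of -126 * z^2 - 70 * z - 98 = -42*z^3 - 35*z^2 - 98*z + C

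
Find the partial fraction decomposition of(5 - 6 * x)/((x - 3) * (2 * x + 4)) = -17/(10*(x + 2)) - 13/(10*(x - 3))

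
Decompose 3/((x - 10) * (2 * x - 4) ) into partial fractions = -3/(16*(x - 2)) + 3/(16*(x - 10))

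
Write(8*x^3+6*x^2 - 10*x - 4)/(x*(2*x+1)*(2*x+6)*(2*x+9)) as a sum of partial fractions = 1133/(216*(2*x + 9)) - 3/(40*(2*x + 1)) - 68/(45*(x + 3)) - 2/(27*x)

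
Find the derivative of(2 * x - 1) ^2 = 8*x - 4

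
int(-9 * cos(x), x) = -9*sin(x) + C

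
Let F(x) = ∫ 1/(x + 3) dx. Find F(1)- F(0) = -log(3) + log(4)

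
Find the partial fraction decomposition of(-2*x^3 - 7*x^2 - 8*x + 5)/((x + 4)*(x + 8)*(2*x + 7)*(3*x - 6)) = -8/(9*(2*x + 7)) - 43/(72*(x + 8)) + 53/(72*(x + 4)) - 1/(36*(x - 2))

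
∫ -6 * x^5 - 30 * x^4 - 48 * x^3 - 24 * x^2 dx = -x^6 - 6*x^5 - 12*x^4 - 8*x^3 + C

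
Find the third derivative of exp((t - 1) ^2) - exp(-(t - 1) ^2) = (8*t^3*exp(2*t^2 - 4*t + 2) + 8*t^3 - 24*t^2*exp(2*t^2 - 4*t + 2) - 24*t^2 + 36*t*exp(2*t^2 - 4*t + 2) + 12*t - 20*exp(2*t^2 - 4*t + 2) + 4)*exp(-t^2 + 2*t - 1)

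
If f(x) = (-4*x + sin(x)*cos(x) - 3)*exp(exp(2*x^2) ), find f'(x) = (-16*x^2*exp(2*x^2) + 2*x*exp(2*x^2)*sin(2*x) - 12*x*exp(2*x^2) + cos(2*x) - 4)*exp(exp(2*x^2))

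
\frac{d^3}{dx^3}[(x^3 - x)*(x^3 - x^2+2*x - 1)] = 120*x^3 - 60*x^2 + 24*x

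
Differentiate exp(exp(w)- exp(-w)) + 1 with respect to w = (exp(exp(w) - exp(-w)) + exp(2*w + exp(w) - exp(-w)))*exp(-w)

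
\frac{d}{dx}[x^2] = 2*x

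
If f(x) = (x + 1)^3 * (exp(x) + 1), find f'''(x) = x^3*exp(x) + 12*x^2*exp(x) + 39*x*exp(x) + 34*exp(x) + 6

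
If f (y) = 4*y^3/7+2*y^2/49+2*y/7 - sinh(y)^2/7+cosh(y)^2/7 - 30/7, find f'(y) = 12*y^2/7 + 4*y/49 + 2/7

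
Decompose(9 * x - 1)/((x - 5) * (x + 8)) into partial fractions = 73/(13*(x + 8)) + 44/(13*(x - 5))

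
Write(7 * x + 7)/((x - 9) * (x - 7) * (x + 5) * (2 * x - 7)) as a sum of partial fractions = 36/(187*(2*x - 7)) + 1/(102*(x + 5)) - 1/(3*(x - 7)) + 5/(22*(x - 9))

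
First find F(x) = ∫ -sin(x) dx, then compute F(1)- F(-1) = 0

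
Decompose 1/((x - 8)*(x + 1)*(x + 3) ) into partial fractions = 1/(22*(x + 3)) - 1/(18*(x + 1)) + 1/(99*(x - 8))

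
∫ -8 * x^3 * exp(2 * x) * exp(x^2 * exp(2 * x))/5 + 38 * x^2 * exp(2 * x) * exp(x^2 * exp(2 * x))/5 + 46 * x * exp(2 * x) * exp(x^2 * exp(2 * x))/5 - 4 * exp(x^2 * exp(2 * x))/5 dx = (23 - 4*x)*exp(x^2*exp(2*x))/5 + C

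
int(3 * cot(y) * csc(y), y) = -3*csc(y) + C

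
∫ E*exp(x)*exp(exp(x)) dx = exp(exp(x) + 1) + C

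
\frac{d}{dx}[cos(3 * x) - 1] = -3*sin(3*x)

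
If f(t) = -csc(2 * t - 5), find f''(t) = -8*cot(2*t - 5)^2*csc(2*t - 5) - 4*csc(2*t - 5)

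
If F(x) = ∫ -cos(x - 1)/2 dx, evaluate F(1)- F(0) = -sin(1)/2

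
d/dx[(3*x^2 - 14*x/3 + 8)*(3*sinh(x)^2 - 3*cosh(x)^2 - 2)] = 70/3 - 30*x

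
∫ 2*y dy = y^2 + C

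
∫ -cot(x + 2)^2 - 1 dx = cot(x + 2) + C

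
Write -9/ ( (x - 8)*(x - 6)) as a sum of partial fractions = 9/(2*(x - 6)) - 9/(2*(x - 8))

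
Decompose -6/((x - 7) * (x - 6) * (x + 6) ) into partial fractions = -1/(26*(x + 6)) + 1/(2*(x - 6)) - 6/(13*(x - 7))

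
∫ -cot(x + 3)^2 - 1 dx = cot(x + 3) + C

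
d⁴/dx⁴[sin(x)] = sin(x)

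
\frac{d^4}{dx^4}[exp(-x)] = exp(-x)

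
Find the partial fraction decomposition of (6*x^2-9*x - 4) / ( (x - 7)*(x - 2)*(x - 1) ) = -7/(6*(x - 1)) - 2/(5*(x - 2)) + 227/(30*(x - 7))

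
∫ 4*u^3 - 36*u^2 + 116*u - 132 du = u^4 - 12*u^3 + 58*u^2 - 132*u + C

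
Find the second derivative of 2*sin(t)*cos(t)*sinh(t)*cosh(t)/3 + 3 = 4*cos(2*t)*cosh(2*t)/3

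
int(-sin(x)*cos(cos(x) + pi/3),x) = sin(cos(x) + pi/3) + C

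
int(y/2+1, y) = y^2/4 + y + C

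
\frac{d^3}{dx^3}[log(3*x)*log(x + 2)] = (2*x^3*log(x) + 2*x^3*log(x + 2) - 6*x^3 + 2*x^3*log(3) + 12*x^2*log(x + 2) - 18*x^2 + 24*x*log(x + 2) - 12*x + 16*log(x + 2))/(x^6 + 6*x^5 + 12*x^4 + 8*x^3)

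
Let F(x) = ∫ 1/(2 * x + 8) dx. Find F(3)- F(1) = -log(5)/2 + log(7)/2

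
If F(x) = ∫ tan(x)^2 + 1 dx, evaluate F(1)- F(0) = tan(1)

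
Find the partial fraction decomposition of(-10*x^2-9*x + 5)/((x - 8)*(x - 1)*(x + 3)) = -29/(22*(x + 3)) + 1/(2*(x - 1)) - 101/(11*(x - 8))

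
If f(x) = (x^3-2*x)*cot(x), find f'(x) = -x^3/sin(x)^2 + 3*x^2/tan(x) + 2*x/sin(x)^2 - 2/tan(x)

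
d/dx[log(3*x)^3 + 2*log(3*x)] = (3*log(x)^2 + 6*log(3)*log(x) + 2 + 3*log(3)^2)/x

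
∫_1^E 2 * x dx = -1 + exp(2)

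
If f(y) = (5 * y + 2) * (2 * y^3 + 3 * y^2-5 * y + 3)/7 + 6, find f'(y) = 40*y^3/7 + 57*y^2/7 - 38*y/7 + 5/7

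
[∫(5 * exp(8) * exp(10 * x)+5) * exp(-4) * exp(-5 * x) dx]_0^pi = -exp(4) - exp(-5*pi - 4) + exp(-4) + exp(4 + 5*pi)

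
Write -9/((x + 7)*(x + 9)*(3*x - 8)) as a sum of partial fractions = -81/(1015*(3*x - 8)) - 9/(70*(x + 9)) + 9/(58*(x + 7))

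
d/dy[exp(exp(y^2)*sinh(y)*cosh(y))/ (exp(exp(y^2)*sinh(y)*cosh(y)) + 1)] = (y*sinh(2*y) + cosh(2*y))*exp(y^2)*exp(exp(y^2)*sinh(2*y)/2)/(exp(exp(y^2)*sinh(2*y)/2) + 1)^2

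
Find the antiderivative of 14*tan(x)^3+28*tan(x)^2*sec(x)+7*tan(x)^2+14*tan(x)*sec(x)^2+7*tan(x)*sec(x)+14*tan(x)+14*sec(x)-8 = -15*x + 7*(tan(x) + sec(x))^2 + 7*tan(x) + 7*sec(x) + C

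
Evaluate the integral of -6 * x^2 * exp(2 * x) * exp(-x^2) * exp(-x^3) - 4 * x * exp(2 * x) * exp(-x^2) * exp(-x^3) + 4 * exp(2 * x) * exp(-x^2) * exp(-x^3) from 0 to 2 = -2 + 2*exp(-8)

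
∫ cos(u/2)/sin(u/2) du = 2*log(sin(u/2)) + C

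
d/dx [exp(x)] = exp(x)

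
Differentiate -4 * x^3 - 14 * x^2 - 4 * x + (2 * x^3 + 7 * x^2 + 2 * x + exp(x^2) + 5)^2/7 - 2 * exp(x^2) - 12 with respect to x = 24*x^5/7 + 8*x^4*exp(x^2)/7 + 20*x^4 + 4*x^3*exp(x^2) + 228*x^3/7 + 20*x^2*exp(x^2)/7 + 60*x^2/7 + 4*x*exp(2*x^2)/7 + 20*x*exp(x^2)/7 - 48*x/7 + 4*exp(x^2)/7 - 8/7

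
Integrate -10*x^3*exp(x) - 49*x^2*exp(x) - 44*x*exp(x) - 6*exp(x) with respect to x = -x*(2*x + 3)*(5*x + 2)*exp(x) + C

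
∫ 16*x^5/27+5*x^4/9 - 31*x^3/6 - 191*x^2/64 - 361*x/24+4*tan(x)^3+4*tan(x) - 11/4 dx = 8*x^6/81 + x^5/9 - 31*x^4/24 - 191*x^3/192 - 361*x^2/48 - 11*x/4 + 2*tan(x)^2 + C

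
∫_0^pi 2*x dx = pi^2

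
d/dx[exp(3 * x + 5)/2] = 3*exp(3*x + 5)/2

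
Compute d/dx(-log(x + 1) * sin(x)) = -(x*log(x + 1)*cos(x) + log(x + 1)*cos(x) + sin(x))/(x + 1)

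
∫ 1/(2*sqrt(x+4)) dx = sqrt(x + 4) + C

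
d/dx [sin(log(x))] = cos(log(x))/x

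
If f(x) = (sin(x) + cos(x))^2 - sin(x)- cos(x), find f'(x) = 2*cos(2*x) - sqrt(2)*cos(x + pi/4)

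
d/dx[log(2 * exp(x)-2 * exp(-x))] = (exp(2*x) + 1)/(exp(2*x) - 1)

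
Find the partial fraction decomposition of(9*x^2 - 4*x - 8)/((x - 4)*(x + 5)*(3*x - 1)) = 75/(176*(3*x - 1)) + 79/(48*(x + 5)) + 40/(33*(x - 4))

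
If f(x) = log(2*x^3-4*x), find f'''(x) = (6*x^6 + 12*x^4 + 24*x^2 - 16)/(x^9 - 6*x^7 + 12*x^5 - 8*x^3)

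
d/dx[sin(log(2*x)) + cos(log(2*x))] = sqrt(2)*cos(log(x) + log(2) + pi/4)/x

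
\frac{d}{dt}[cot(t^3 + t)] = -(3*t^2 + 1)/sin(t*(t^2 + 1))^2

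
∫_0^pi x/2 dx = pi^2/4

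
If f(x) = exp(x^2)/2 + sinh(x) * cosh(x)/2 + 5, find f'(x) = x*exp(x^2) + cosh(2*x)/2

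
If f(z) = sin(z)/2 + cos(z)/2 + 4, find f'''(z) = sin(z)/2 - cos(z)/2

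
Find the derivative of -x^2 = -2*x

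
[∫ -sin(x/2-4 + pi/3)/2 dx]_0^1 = sin(pi/6 + 7/2) - sin(pi/6 + 4)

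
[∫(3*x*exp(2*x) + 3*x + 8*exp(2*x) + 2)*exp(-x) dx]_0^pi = (5 + 3*pi)*(-exp(-pi) + exp(pi))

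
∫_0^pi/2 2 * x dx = pi^2/4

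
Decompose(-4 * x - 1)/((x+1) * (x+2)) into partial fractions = -7/(x + 2) + 3/(x + 1)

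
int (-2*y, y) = -y^2 + C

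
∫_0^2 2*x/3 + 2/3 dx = 8/3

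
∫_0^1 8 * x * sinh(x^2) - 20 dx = -24 + 4*cosh(1)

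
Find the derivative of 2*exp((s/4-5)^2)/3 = s*exp(s^2/16 - 5*s/2 + 25)/12 - 5*exp(s^2/16 - 5*s/2 + 25)/3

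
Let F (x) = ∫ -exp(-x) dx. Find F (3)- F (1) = -exp(-1) + exp(-3)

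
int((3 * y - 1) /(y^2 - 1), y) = log(-3*y^3 - 3*y^2 + 3*y + 3) + C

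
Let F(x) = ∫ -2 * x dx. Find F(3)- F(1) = -8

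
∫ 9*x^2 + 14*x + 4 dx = 3*x^3 + 7*x^2 + 4*x + C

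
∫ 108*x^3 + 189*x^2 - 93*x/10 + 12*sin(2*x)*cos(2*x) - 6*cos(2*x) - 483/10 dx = 27*x^4 + 63*x^3 - 93*x^2/20 - 483*x/10 + 3*sin(2*x)^2 - 3*sin(2*x) + C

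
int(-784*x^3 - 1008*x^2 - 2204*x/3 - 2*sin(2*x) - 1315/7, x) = -196*x^4 - 336*x^3 - 1102*x^2/3 - 1315*x/7 + cos(2*x) + C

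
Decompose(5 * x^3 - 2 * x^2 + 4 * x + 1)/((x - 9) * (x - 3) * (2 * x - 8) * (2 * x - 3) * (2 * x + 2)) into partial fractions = -31/(450*(2*x - 3)) - 1/(400*(x + 1)) + 65/(144*(x - 3)) - 61/(100*(x - 4)) + 44/(225*(x - 9))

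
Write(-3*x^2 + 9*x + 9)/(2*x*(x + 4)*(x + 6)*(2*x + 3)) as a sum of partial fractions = 1/(3*(2*x + 3)) + 17/(24*(x + 6)) - 15/(16*(x + 4)) + 1/(16*x)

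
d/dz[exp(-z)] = -exp(-z)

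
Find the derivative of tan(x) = cos(x)^(-2)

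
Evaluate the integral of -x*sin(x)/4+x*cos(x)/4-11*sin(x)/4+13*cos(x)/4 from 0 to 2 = -3 + 7*cos(2)/2 + 7*sin(2)/2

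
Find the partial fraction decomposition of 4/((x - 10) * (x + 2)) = -1/(3*(x + 2)) + 1/(3*(x - 10))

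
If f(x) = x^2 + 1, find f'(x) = 2*x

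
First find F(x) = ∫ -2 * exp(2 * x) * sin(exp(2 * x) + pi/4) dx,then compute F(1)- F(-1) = -cos(exp(-2) + pi/4) + cos(pi/4 + exp(2))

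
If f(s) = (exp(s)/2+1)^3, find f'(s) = 3*exp(3*s)/8 + 3*exp(2*s)/2 + 3*exp(s)/2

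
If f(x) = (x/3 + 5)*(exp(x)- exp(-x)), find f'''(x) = (x*exp(2*x) + x + 18*exp(2*x) + 12)*exp(-x)/3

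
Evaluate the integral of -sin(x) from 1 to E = cos(E) - cos(1)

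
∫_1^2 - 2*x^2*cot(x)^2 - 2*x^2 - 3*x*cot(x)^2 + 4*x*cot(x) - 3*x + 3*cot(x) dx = 14*cot(2) - 5*cot(1)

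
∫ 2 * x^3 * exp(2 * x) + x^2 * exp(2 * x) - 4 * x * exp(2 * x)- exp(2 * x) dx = x*(x^2 - x - 1)*exp(2*x) + C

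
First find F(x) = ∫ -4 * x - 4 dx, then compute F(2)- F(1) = -10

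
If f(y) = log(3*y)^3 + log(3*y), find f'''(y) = (6*log(y)^2 - 18*log(y) + 12*log(3)*log(y) - 18*log(3) + 6*log(3)^2 + 8)/y^3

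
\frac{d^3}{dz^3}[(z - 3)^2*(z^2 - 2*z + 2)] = 24*z - 48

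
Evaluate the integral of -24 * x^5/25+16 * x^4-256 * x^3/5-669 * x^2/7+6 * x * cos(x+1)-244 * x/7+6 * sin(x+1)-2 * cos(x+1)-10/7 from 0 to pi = -4*(-2*pi^2 - 2*pi + pi^3/5)^2 + (2 - 6*pi)*sin(1) - 10*pi^2/7 - 10*pi/7 + 2*sin(1) + pi^3/7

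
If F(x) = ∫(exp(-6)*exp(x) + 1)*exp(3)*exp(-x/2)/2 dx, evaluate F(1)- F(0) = -exp(5/2) - exp(-3) + exp(-5/2) + exp(3)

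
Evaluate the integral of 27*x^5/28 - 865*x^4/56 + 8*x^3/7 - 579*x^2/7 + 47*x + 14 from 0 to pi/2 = (-4 + pi^2/4 + 9*pi^3/56 + 6*pi)*(-5*pi^2/8 + pi^3/64 + 3/2 + pi/2) + 6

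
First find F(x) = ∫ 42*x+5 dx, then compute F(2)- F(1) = 68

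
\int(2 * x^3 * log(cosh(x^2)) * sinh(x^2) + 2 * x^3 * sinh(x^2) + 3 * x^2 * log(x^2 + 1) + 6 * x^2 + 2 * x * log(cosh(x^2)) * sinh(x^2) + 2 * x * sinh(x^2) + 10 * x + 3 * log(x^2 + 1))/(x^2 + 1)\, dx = (3*x + 5)*log(x^2 + 1) + log(cosh(x^2))*cosh(x^2) + C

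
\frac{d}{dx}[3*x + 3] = 3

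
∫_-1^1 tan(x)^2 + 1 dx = 2*tan(1)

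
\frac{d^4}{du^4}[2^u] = 2^u*log(2)^4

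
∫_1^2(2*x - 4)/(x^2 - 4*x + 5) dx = -log(2)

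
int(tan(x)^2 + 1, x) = tan(x) + C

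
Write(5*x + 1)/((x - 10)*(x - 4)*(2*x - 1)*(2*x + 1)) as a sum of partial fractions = 1/(63*(2*x + 1)) + 1/(19*(2*x - 1)) - 1/(18*(x - 4)) + 17/(798*(x - 10))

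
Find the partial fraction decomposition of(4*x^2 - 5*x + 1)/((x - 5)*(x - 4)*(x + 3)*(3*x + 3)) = -13/(84*(x + 3)) + 1/(18*(x + 1)) - 3/(7*(x - 4)) + 19/(36*(x - 5))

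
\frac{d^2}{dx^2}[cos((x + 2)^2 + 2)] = -4*x^2*cos(x^2 + 4*x + 6) - 16*x*cos(x^2 + 4*x + 6) - 2*sin(x^2 + 4*x + 6) - 16*cos(x^2 + 4*x + 6)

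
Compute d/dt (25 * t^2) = 50*t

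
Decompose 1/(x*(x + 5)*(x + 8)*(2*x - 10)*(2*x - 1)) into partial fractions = -8/(1683*(2*x - 1)) + 1/(10608*(x + 8)) - 1/(3300*(x + 5)) + 1/(11700*(x - 5)) + 1/(400*x)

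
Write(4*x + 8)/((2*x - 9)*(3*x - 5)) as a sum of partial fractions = -44/(17*(3*x - 5)) + 52/(17*(2*x - 9))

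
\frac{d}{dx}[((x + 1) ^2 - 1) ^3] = 6*x^5 + 30*x^4 + 48*x^3 + 24*x^2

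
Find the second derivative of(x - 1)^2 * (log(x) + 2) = (2*x^2*log(x) + 7*x^2 - 2*x - 1)/x^2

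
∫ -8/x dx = -8*log(x) + C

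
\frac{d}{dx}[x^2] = 2*x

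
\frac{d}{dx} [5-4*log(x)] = -4/x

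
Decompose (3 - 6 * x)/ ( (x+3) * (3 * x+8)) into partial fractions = 57/(3*x + 8) - 21/(x + 3)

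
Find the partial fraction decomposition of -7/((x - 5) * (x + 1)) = 7/(6*(x + 1)) - 7/(6*(x - 5))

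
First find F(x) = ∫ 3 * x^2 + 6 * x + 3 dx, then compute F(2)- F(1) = 19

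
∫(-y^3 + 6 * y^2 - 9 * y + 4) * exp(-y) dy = (y - 1)^3*exp(-y) + C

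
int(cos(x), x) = sin(x) + C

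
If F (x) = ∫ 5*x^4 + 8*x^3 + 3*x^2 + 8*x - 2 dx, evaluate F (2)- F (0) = 84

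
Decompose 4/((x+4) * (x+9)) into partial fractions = -4/(5*(x + 9)) + 4/(5*(x + 4))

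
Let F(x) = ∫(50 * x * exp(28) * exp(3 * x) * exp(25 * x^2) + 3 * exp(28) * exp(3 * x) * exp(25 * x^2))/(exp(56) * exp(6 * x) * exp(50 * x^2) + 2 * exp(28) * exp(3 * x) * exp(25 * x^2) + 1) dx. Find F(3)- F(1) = -exp(56)/(1 + exp(56)) + exp(262)/(1 + exp(262))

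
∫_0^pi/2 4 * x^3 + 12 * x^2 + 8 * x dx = (-1 + (1 + pi/2)^2)^2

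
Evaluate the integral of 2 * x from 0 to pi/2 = pi^2/4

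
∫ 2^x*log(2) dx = 2^x + C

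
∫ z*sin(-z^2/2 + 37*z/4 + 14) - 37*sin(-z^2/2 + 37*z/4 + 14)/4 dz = cos(-z^2/2 + 37*z/4 + 14) + C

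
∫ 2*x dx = x^2 + C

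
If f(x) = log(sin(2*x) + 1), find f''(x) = -4/(sin(2*x) + 1)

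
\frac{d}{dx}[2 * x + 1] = 2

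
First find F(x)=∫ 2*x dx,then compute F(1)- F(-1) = 0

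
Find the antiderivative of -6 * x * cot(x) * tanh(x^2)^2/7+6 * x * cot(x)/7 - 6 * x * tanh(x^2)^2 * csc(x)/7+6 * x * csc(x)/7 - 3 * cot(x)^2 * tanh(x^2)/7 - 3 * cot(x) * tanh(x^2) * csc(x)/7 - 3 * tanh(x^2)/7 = 3*(cot(x) + csc(x))*tanh(x^2)/7 + C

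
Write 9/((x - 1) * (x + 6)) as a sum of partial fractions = -9/(7*(x + 6)) + 9/(7*(x - 1))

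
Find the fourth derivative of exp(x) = exp(x)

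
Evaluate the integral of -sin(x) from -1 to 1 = 0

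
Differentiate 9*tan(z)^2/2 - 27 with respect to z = 9*sin(z)/cos(z)^3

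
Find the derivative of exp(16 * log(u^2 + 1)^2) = 64*u*exp(16*log(u^2 + 1)^2)*log(u^2 + 1)/(u^2 + 1)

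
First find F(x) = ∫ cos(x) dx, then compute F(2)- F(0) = sin(2)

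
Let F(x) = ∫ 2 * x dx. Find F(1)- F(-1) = 0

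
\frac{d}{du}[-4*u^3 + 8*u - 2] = 8 - 12*u^2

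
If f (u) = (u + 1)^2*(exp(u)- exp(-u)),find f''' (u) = (u^2*exp(2*u) + u^2 + 8*u*exp(2*u) - 4*u + 13*exp(2*u) + 1)*exp(-u)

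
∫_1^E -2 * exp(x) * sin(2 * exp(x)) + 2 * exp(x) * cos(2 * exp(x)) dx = sqrt(2)*(cos(-2*exp(E) + pi/4) - sin(pi/4 + 2*E))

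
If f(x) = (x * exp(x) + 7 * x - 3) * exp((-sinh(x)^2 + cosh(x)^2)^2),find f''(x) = x*exp(x + 1) + 2*exp(x + 1)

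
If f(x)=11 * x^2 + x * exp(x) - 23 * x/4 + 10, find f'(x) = x*exp(x) + 22*x + exp(x) - 23/4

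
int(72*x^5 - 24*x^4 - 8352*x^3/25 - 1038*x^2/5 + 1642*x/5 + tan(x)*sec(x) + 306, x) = 12*x^6 - 24*x^5/5 - 2088*x^4/25 - 346*x^3/5 + 821*x^2/5 + 306*x + sec(x) + C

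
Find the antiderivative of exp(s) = exp(s) + C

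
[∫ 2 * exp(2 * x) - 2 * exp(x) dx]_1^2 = -(-1 + E)^2 + (-1 + exp(2))^2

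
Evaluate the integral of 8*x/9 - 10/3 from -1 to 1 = -20/3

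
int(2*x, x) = x^2 + C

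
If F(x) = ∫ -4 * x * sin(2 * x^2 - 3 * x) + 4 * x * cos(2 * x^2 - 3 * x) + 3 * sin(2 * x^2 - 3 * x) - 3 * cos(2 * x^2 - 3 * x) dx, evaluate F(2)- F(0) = -1 + cos(2) + sin(2)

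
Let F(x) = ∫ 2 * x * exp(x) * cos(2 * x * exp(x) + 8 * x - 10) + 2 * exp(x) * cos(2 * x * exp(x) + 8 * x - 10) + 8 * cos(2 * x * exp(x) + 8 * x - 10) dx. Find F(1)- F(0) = sin(10) - sin(2 - 2*E)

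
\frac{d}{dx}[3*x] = 3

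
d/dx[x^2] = 2*x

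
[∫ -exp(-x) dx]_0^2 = -1 + exp(-2)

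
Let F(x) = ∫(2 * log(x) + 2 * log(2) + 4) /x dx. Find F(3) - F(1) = -(log(2) + 2)^2 + (log(6) + 2)^2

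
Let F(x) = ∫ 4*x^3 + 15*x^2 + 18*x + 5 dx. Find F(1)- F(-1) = 20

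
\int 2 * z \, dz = z^2 + C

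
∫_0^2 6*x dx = 12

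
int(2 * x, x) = x^2 + C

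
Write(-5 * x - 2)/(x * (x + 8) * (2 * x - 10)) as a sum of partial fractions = 19/(104*(x + 8)) - 27/(130*(x - 5)) + 1/(40*x)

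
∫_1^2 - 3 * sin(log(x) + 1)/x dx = -3*cos(1) + 3*cos(log(2) + 1)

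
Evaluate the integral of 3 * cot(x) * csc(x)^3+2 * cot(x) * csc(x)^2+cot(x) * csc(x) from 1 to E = -csc(E)^3 - csc(E)^2 - csc(E) + csc(1) + csc(1)^2 + csc(1)^3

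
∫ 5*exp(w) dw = 5*exp(w) + C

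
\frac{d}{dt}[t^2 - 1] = 2*t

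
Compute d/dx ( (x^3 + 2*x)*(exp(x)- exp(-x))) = (x^3*exp(2*x) + x^3 + 3*x^2*exp(2*x) - 3*x^2 + 2*x*exp(2*x) + 2*x + 2*exp(2*x) - 2)*exp(-x)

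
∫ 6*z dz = 3*z^2 + C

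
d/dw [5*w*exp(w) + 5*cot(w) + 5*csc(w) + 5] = 5*w*exp(w) + 5*exp(w) - 5*cos(w)/sin(w)^2 - 5/sin(w)^2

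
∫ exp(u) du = exp(u) + C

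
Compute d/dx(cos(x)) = -sin(x)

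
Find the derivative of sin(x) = cos(x)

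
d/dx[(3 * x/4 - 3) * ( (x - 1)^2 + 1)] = 9*x^2/4 - 9*x + 15/2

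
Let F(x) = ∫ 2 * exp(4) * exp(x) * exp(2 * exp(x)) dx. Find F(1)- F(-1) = -exp(2*exp(-1) + 4) + exp(4 + 2*E)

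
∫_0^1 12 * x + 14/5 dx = 44/5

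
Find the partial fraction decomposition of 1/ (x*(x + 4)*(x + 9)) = 1/(45*(x + 9)) - 1/(20*(x + 4)) + 1/(36*x)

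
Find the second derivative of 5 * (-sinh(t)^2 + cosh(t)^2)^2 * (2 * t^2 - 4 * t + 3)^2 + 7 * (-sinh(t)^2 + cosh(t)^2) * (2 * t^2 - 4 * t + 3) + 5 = 240*t^2 - 480*t + 308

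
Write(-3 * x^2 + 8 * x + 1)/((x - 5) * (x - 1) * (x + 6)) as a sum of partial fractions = -155/(77*(x + 6)) - 3/(14*(x - 1)) - 17/(22*(x - 5))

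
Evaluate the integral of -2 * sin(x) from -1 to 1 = 0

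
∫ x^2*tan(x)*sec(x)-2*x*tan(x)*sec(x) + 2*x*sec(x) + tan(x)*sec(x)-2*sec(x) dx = (x - 1)^2*sec(x) + C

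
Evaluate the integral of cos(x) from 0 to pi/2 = 1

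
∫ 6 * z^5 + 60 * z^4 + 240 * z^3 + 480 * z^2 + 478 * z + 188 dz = z^6 + 12*z^5 + 60*z^4 + 160*z^3 + 239*z^2 + 188*z + C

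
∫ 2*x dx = x^2 + C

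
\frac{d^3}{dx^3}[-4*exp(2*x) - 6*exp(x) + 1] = -32*exp(2*x) - 6*exp(x)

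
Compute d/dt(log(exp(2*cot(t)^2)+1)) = -4*exp(-2 + 2/sin(t)^2)*cos(t)/((exp(2*cot(t)^2) + 1)*sin(t)^3)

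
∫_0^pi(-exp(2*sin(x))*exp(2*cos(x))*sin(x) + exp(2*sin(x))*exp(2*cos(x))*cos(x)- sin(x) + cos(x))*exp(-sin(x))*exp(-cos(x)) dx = -2*E + 2*exp(-1)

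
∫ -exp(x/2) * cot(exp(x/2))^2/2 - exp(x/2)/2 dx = cot(exp(x/2)) + C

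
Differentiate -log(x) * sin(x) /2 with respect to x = -(x*log(x)*cos(x) + sin(x))/(2*x)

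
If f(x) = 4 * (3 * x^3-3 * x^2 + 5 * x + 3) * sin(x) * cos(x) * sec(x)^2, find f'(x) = 12*x^3/cos(x)^2 + 36*x^2*tan(x) - 12*x^2/cos(x)^2 - 24*x*tan(x) + 20*x/cos(x)^2 + 20*tan(x) + 12/cos(x)^2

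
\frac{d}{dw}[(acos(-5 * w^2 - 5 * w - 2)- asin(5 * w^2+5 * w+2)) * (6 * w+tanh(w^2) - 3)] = 2*w*acos(-5*w^2 - 5*w - 2)/cosh(w^2)^2 - 2*w*asin(5*w^2 + 5*w + 2)/cosh(w^2)^2 + 6*acos(-5*w^2 - 5*w - 2) - 6*asin(5*w^2 + 5*w + 2)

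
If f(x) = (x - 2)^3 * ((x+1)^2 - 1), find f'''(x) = 60*x^2 - 96*x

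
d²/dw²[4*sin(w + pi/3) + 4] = -4*sin(w + pi/3)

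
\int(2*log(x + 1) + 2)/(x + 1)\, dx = (log(x + 1) + 1)^2 + C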